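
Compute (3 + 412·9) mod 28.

15

412·9 = 3708.
3708 = 132·28 + 12, so 3708 mod 28 = 12.
(3 + 12) mod 28 = 15.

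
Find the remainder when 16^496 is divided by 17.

Square-and-reduce mod 17: 16^1≡16, 16^2≡1, 16^4≡1, 16^8≡1, 16^16≡1, 16^32≡1, 16^64≡1, 16^128≡1, 16^256≡1.
Since 496 = 16 + 32 + 64 + 128 + 256 in binary, 16^496 ≡ 1·1·1·1·1 ≡ 1 (mod 17).

1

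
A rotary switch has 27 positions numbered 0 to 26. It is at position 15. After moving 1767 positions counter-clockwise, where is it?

3

1767 = 65·27 + 12, so 1767 mod 27 = 12.
(15 − 12) mod 27 = 3.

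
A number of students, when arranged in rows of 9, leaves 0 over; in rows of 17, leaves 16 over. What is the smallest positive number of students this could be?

135

x ≡ 0 (mod 9) gives x ∈ {0, 9, 18, 27, 36, 45, 54, 63, …}.
The first of these with x mod 17 = 16 is 135.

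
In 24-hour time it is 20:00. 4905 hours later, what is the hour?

5

Dividing 4905 by 24 gives quotient 204 and remainder 9.
(20 + 9) mod 24 = 5.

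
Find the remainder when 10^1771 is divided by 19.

By repeated squaring mod 19: 10^1≡10, 10^2≡5, 10^4≡6, 10^8≡17, 10^16≡4, 10^32≡16, 10^64≡9, 10^128≡5, 10^256≡6, 10^512≡17, 10^1024≡4.
1771 = 1 + 2 + 8 + 32 + 64 + 128 + 512 + 1024, so 10^1771 ≡ 10·5·17·16·9·5·17·4 ≡ 15 (mod 19).

15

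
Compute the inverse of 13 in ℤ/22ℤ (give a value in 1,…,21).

17

22 = 1·13 + 9
13 = 1·9 + 4
9 = 2·4 + 1
4 = 4·1 + 0
Back-substituting gives 13·17 ≡ 1 (mod 22).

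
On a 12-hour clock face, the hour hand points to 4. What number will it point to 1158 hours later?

10

1158 mod 12 = 6 (since 96·12 = 1152).
4 + 6 → 10 on a 12-hour dial.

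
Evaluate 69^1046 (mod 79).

18

Successive squares of 69 mod 79: 69^1≡69, 69^2≡21, 69^4≡46, 69^8≡62, 69^16≡52, 69^32≡18, 69^64≡8, 69^128≡64, 69^256≡67, 69^512≡65, 69^1024≡38.
Since 1046 = 2 + 4 + 16 + 1024 in binary, 69^1046 ≡ 21·46·52·38 ≡ 18 (mod 79).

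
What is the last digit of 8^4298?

4

The units digit of 8^n cycles with period 4: 8, 4, 2, 6, …
4298 leaves remainder 2 on division by 4, so 8^4298 ends in 4.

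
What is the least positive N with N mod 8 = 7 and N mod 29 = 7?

7

x ≡ 7 (mod 8) gives x ∈ {7}.
The first of these with x mod 29 = 7 is 7.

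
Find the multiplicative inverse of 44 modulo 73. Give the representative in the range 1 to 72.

44·5 = 220 = 3·73 + 1, so 44⁻¹ ≡ 5 (mod 73).

5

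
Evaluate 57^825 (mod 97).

Square-and-reduce mod 97: 57^1≡57, 57^2≡48, 57^4≡73, 57^8≡91, 57^16≡36, 57^32≡35, 57^64≡61, 57^128≡35, 57^256≡61, 57^512≡35.
825 = 1 + 8 + 16 + 32 + 256 + 512, so 57^825 ≡ 57·91·36·35·61·35 ≡ 51 (mod 97).

51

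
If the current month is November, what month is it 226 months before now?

226 mod 12 = 10 (since 18·12 = 216).
November − 10 months → January.

January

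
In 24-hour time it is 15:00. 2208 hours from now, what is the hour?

15

2208 = 92·24 + 0, so 2208 mod 24 = 0.
(15 + 0) mod 24 = 15.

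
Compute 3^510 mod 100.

49

By repeated squaring mod 100: 3^1≡3, 3^2≡9, 3^4≡81, 3^8≡61, 3^16≡21, 3^32≡41, 3^64≡81, 3^128≡61, 3^256≡21.
510 = 2 + 4 + 8 + 16 + 32 + 64 + 128 + 256, so 3^510 ≡ 9·81·61·21·41·81·61·21 ≡ 49 (mod 100).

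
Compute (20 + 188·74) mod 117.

9

188·74 = 13912.
Dividing 13912 by 117 gives quotient 118 and remainder 106.
(20 + 106) mod 117 = 9.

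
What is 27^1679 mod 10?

Powers of 7 mod 10 repeat with period 4: 7, 9, 3, 1.
1679 leaves remainder 3 on division by 4, so 27^1679 ends in 3.

3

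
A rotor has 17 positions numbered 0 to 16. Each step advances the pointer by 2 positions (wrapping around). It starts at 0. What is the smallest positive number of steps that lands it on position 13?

2⁻¹ ≡ 9 (mod 17) because 2·9 = 18 = 1·17 + 1.
Multiplying both sides by 9: x ≡ 9·13 = 117 ≡ 15 (mod 17).

15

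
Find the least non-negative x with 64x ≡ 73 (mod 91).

31

The inverse of 64 mod 91 is 64 (since 64·64 = 4096 ≡ 1).
Multiplying both sides by 64: x ≡ 64·73 = 4672 ≡ 31 (mod 91).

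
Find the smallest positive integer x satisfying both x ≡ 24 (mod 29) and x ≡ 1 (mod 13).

53

x ≡ 1 (mod 13) gives x ∈ {1, 14, 27, 40, 53}.
The first of these with x mod 29 = 24 is 53.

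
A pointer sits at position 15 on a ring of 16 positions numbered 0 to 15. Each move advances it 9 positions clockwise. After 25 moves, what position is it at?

25·9 = 225.
Dividing 225 by 16 gives quotient 14 and remainder 1.
(15 + 1) mod 16 = 0.

0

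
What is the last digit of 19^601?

9

Powers of 9 mod 10 repeat with period 2: 9, 1.
601 mod 2 = 1, so the last digit matches 9^1 = 9.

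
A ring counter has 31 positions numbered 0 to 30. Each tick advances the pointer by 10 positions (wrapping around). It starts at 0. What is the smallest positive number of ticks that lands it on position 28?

9

The inverse of 10 mod 31 is 28 (since 10·28 = 280 ≡ 1).
So x ≡ 28·28 = 784 ≡ 9 (mod 31).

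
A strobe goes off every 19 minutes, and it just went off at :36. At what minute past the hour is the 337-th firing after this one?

337·19 = 6403.
6403 mod 60 = 43 (since 106·60 = 6360).
(36 + 43) mod 60 = 19.

19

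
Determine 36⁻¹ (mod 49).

15

36·15 = 540 = 11·49 + 1, so 36⁻¹ ≡ 15 (mod 49).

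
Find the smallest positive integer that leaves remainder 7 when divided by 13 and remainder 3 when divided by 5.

Since 5·8 ≡ 1 (mod 13), take x = 3 + 5·((7−3)·8 mod 13) = 3 + 5·6 = 33.
Check: 33 mod 13 = 7, 33 mod 5 = 3.

33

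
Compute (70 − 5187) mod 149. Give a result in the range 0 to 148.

98

5187 = 34·149 + 121, so 5187 mod 149 = 121.
(70 − 121) mod 149 = 98.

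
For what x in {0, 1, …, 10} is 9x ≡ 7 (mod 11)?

9⁻¹ ≡ 5 (mod 11) because 9·5 = 45 = 4·11 + 1.
So x ≡ 5·7 = 35 ≡ 2 (mod 11).

2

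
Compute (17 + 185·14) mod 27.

185·14 = 2590.
2590 = 95·27 + 25, so 2590 mod 27 = 25.
(17 + 25) mod 27 = 15.

15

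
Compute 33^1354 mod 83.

By repeated squaring mod 83: 33^1≡33, 33^2≡10, 33^4≡17, 33^8≡40, 33^16≡23, 33^32≡31, 33^64≡48, 33^128≡63, 33^256≡68, 33^512≡59, 33^1024≡78.
Since 1354 = 2 + 8 + 64 + 256 + 1024 in binary, 33^1354 ≡ 10·40·48·68·78 ≡ 33 (mod 83).

33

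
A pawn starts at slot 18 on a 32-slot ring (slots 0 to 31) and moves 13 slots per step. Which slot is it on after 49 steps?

15

49·13 = 637.
637 = 19·32 + 29, so 637 mod 32 = 29.
(18 + 29) mod 32 = 15.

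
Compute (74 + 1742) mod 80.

56

1742 − 21·80 = 62, so 1742 ≡ 62 (mod 80).
(74 + 62) mod 80 = 56.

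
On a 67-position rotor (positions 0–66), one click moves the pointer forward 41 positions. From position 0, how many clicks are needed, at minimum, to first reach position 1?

18

67 = 1·41 + 26
41 = 1·26 + 15
26 = 1·15 + 11
15 = 1·11 + 4
11 = 2·4 + 3
4 = 1·3 + 1
3 = 3·1 + 0
Back-substituting gives 41·18 ≡ 1 (mod 67).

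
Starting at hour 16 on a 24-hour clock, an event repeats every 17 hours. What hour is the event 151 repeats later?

15

151·17 = 2567.
2567 = 106·24 + 23, so 2567 mod 24 = 23.
(16 + 23) mod 24 = 15.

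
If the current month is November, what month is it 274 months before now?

January

274 mod 12 = 10 (since 22·12 = 264).
November − 10 months → January.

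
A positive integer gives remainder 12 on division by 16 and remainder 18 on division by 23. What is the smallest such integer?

x ≡ 12 (mod 16) gives x ∈ {12, 28, 44, 60, 76, 92, 108, 124, …}.
The first of these with x mod 23 = 18 is 156.

156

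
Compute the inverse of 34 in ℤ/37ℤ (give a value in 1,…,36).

34·12 = 408 = 11·37 + 1, so 34⁻¹ ≡ 12 (mod 37).

12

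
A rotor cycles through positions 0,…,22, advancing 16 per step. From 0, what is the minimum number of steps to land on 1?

The inverse of 16 mod 23 is 13 (since 16·13 = 208 ≡ 1).
So x ≡ 13·1 = 13 ≡ 13 (mod 23).

13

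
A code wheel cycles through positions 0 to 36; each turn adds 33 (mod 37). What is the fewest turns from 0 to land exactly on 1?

9

33·9 = 297 = 8·37 + 1, so 33⁻¹ ≡ 9 (mod 37).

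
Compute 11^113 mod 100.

Square-and-reduce mod 100: 11^1≡11, 11^2≡21, 11^4≡41, 11^8≡81, 11^16≡61, 11^32≡21, 11^64≡41.
Since 113 = 1 + 16 + 32 + 64 in binary, 11^113 ≡ 11·61·21·41 ≡ 31 (mod 100).

31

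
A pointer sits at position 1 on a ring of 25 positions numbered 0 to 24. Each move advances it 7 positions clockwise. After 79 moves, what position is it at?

4

79·7 = 553.
Dividing 553 by 25 gives quotient 22 and remainder 3.
(1 + 3) mod 25 = 4.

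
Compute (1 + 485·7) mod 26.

485·7 = 3395.
3395 − 130·26 = 15, so 3395 ≡ 15 (mod 26).
(1 + 15) mod 26 = 16.

16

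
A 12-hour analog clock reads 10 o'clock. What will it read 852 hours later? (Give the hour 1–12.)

852 = 71·12 + 0, so 852 mod 12 = 0.
10 + 0 → 10 on a 12-hour dial.

10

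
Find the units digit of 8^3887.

2

Powers of 8 mod 10 repeat with period 4: 8, 4, 2, 6.
3887 leaves remainder 3 on division by 4, so 8^3887 ends in 2.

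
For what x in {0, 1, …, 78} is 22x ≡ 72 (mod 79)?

22⁻¹ ≡ 18 (mod 79) because 22·18 = 396 = 5·79 + 1.
So x ≡ 18·72 = 1296 ≡ 32 (mod 79).

32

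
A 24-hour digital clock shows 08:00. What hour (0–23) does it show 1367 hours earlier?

1367 = 56·24 + 23, so 1367 mod 24 = 23.
(8 − 23) mod 24 = 9.

9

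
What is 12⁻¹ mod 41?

41 = 3·12 + 5
12 = 2·5 + 2
5 = 2·2 + 1
2 = 2·1 + 0
Back-substituting gives 12·24 ≡ 1 (mod 41).

24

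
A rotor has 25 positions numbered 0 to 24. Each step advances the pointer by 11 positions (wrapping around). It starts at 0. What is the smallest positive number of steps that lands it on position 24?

9

The inverse of 11 mod 25 is 16 (since 11·16 = 176 ≡ 1).
Multiplying both sides by 16: x ≡ 16·24 = 384 ≡ 9 (mod 25).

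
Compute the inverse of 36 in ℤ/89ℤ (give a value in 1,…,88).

89 = 2·36 + 17
36 = 2·17 + 2
17 = 8·2 + 1
2 = 2·1 + 0
Back-substituting gives 36·47 ≡ 1 (mod 89).

47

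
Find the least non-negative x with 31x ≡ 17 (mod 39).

32

31⁻¹ ≡ 34 (mod 39) because 31·34 = 1054 = 27·39 + 1.
So x ≡ 34·17 = 578 ≡ 32 (mod 39).
Check: 31·32 = 992 = 25·39 + 17.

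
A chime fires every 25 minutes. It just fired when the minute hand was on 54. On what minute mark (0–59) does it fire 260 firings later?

14

260·25 = 6500.
6500 mod 60 = 20 (since 108·60 = 6480).
(54 + 20) mod 60 = 14.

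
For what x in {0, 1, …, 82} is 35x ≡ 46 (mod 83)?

The inverse of 35 mod 83 is 19 (since 35·19 = 665 ≡ 1).
Multiplying both sides by 19: x ≡ 19·46 = 874 ≡ 44 (mod 83).

44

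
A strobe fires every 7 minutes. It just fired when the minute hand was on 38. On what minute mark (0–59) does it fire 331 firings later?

15

331·7 = 2317.
2317 − 38·60 = 37, so 2317 ≡ 37 (mod 60).
(38 + 37) mod 60 = 15.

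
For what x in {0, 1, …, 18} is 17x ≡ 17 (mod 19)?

The inverse of 17 mod 19 is 9 (since 17·9 = 153 ≡ 1).
Multiplying both sides by 9: x ≡ 9·17 = 153 ≡ 1 (mod 19).

1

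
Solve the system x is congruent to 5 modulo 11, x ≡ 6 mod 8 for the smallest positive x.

Since 8·7 ≡ 1 (mod 11), take x = 6 + 8·((5−6)·7 mod 11) = 6 + 8·4 = 38.
Check: 38 mod 11 = 5, 38 mod 8 = 6.

38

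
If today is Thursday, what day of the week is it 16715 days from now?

Wednesday

16715 − 2387·7 = 6, so 16715 ≡ 6 (mod 7).
Thursday + 6 days → Wednesday.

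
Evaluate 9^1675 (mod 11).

1

By repeated squaring mod 11: 9^1≡9, 9^2≡4, 9^4≡5, 9^8≡3, 9^16≡9, 9^32≡4, 9^64≡5, 9^128≡3, 9^256≡9, 9^512≡4, 9^1024≡5.
Since 1675 = 1 + 2 + 8 + 128 + 512 + 1024 in binary, 9^1675 ≡ 9·4·3·3·4·5 ≡ 1 (mod 11).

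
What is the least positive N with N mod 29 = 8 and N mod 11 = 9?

240

Since 11·8 ≡ 1 (mod 29), take x = 9 + 11·((8−9)·8 mod 29) = 9 + 11·21 = 240.
Check: 240 mod 29 = 8, 240 mod 11 = 9.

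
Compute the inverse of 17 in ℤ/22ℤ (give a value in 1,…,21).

17·13 = 221 = 10·22 + 1, so 17⁻¹ ≡ 13 (mod 22).

13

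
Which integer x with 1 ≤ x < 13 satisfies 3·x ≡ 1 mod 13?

9

13 = 4·3 + 1
3 = 3·1 + 0
Back-substituting gives 3·9 ≡ 1 (mod 13).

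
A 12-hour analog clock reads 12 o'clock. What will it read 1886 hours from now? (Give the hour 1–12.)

2

1886 = 157·12 + 2, so 1886 mod 12 = 2.
12 + 2 → 2 on a 12-hour dial.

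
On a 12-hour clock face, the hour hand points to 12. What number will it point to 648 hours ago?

12

648 mod 12 = 0 (since 54·12 = 648).
12 − 0 → 12 on a 12-hour dial.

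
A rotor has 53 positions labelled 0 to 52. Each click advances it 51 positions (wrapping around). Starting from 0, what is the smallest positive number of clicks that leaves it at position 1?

26

51·26 = 1326 = 25·53 + 1, so 51⁻¹ ≡ 26 (mod 53).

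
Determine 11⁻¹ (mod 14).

9

11·9 = 99 = 7·14 + 1, so 11⁻¹ ≡ 9 (mod 14).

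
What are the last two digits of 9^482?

By repeated squaring mod 100: 9^1≡9, 9^2≡81, 9^4≡61, 9^8≡21, 9^16≡41, 9^32≡81, 9^64≡61, 9^128≡21, 9^256≡41.
482 = 2 + 32 + 64 + 128 + 256, so 9^482 ≡ 81·81·61·21·41 ≡ 81 (mod 100).

81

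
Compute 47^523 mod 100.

Successive squares of 47 mod 100: 47^1≡47, 47^2≡9, 47^4≡81, 47^8≡61, 47^16≡21, 47^32≡41, 47^64≡81, 47^128≡61, 47^256≡21, 47^512≡41.
523 = 1 + 2 + 8 + 512, so 47^523 ≡ 47·9·61·41 ≡ 23 (mod 100).

23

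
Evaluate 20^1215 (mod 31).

1

Square-and-reduce mod 31: 20^1≡20, 20^2≡28, 20^4≡9, 20^8≡19, 20^16≡20, 20^32≡28, 20^64≡9, 20^128≡19, 20^256≡20, 20^512≡28, 20^1024≡9.
1215 = 1 + 2 + 4 + 8 + 16 + 32 + 128 + 1024, so 20^1215 ≡ 20·28·9·19·20·28·19·9 ≡ 1 (mod 31).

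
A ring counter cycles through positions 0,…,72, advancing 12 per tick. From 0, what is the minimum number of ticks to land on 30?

39

12⁻¹ ≡ 67 (mod 73) because 12·67 = 804 = 11·73 + 1.
Multiplying both sides by 67: x ≡ 67·30 = 2010 ≡ 39 (mod 73).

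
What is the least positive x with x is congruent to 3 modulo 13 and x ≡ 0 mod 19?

133

x ≡ 3 (mod 13) gives x ∈ {3, 16, 29, 42, 55, 68, 81, 94, …}.
The first of these with x mod 19 = 0 is 133.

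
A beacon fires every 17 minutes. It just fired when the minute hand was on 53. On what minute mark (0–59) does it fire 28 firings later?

28·17 = 476.
476 = 7·60 + 56, so 476 mod 60 = 56.
(53 + 56) mod 60 = 49.

49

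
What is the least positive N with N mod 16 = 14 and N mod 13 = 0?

x ≡ 0 (mod 13) gives x ∈ {0, 13, 26, 39, 52, 65, 78}.
The first of these with x mod 16 = 14 is 78.

78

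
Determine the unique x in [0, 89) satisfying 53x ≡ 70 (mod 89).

The inverse of 53 mod 89 is 42 (since 53·42 = 2226 ≡ 1).
So x ≡ 42·70 = 2940 ≡ 3 (mod 89).
Check: 53·3 = 159 = 1·89 + 70.

3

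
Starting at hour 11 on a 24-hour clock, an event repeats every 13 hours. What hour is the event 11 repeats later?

11·13 = 143.
143 − 5·24 = 23, so 143 ≡ 23 (mod 24).
(11 + 23) mod 24 = 10.

10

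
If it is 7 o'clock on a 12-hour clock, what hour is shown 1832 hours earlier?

11

Dividing 1832 by 12 gives quotient 152 and remainder 8.
7 − 8 → 11 on a 12-hour dial.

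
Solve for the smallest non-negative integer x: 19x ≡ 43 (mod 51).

19⁻¹ ≡ 43 (mod 51) because 19·43 = 817 = 16·51 + 1.
Multiplying both sides by 43: x ≡ 43·43 = 1849 ≡ 13 (mod 51).

13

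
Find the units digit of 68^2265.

Last digits of 8^n: 8, 4, 2, 6 (period 4).
2265 leaves remainder 1 on division by 4, so 68^2265 ends in 8.

8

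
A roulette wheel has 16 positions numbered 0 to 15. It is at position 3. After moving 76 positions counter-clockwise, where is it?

7

Dividing 76 by 16 gives quotient 4 and remainder 12.
(3 − 12) mod 16 = 7.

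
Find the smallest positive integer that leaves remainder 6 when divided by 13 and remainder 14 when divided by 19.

71

Since 19·11 ≡ 1 (mod 13), take x = 14 + 19·((6−14)·11 mod 13) = 14 + 19·3 = 71.
Check: 71 mod 13 = 6, 71 mod 19 = 14.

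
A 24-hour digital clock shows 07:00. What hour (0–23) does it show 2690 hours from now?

2690 − 112·24 = 2, so 2690 ≡ 2 (mod 24).
(7 + 2) mod 24 = 9.

9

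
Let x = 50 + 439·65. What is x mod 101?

2

439·65 = 28535.
28535 mod 101 = 53 (since 282·101 = 28482).
(50 + 53) mod 101 = 2.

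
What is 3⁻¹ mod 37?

25

37 = 12·3 + 1
3 = 3·1 + 0
Back-substituting gives 3·25 ≡ 1 (mod 37).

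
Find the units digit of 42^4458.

Last digits of 2^n: 2, 4, 8, 6 (period 4).
4458 mod 4 = 2, so the last digit matches 2^2 = 4.

4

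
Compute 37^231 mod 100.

13

By repeated squaring mod 100: 37^1≡37, 37^2≡69, 37^4≡61, 37^8≡21, 37^16≡41, 37^32≡81, 37^64≡61, 37^128≡21.
Since 231 = 1 + 2 + 4 + 32 + 64 + 128 in binary, 37^231 ≡ 37·69·61·81·61·21 ≡ 13 (mod 100).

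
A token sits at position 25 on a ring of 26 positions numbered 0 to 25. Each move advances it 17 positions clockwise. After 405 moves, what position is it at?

20

405·17 = 6885.
6885 mod 26 = 21 (since 264·26 = 6864).
(25 + 21) mod 26 = 20.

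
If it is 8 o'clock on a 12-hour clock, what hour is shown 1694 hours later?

Dividing 1694 by 12 gives quotient 141 and remainder 2.
8 + 2 → 10 on a 12-hour dial.

10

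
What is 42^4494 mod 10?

4

Last digits of 2^n: 2, 4, 8, 6 (period 4).
4494 leaves remainder 2 on division by 4, so 42^4494 ends in 4.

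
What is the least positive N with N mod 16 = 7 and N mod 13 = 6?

x ≡ 6 (mod 13) gives x ∈ {6, 19, 32, 45, 58, 71}.
The first of these with x mod 16 = 7 is 71.

71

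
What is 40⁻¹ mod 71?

16

71 = 1·40 + 31
40 = 1·31 + 9
31 = 3·9 + 4
9 = 2·4 + 1
4 = 4·1 + 0
Back-substituting gives 40·16 ≡ 1 (mod 71).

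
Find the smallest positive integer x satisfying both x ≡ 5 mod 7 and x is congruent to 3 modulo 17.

Since 17·5 ≡ 1 (mod 7), take x = 3 + 17·((5−3)·5 mod 7) = 3 + 17·3 = 54.
Check: 54 mod 7 = 5, 54 mod 17 = 3.

54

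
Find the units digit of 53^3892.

Powers of 3 mod 10 repeat with period 4: 3, 9, 7, 1.
3892 leaves remainder 0 on division by 4, so 53^3892 ends in 1.

1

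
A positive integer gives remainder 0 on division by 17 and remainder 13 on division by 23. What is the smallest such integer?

x ≡ 0 (mod 17) gives x ∈ {0, 17, 34, 51, 68, 85, 102, 119, …}.
The first of these with x mod 23 = 13 is 289.

289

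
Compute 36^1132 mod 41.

16

Successive squares of 36 mod 41: 36^1≡36, 36^2≡25, 36^4≡10, 36^8≡18, 36^16≡37, 36^32≡16, 36^64≡10, 36^128≡18, 36^256≡37, 36^512≡16, 36^1024≡10.
Since 1132 = 4 + 8 + 32 + 64 + 1024 in binary, 36^1132 ≡ 10·18·16·10·10 ≡ 16 (mod 41).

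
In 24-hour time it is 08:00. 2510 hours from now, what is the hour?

22

2510 − 104·24 = 14, so 2510 ≡ 14 (mod 24).
(8 + 14) mod 24 = 22.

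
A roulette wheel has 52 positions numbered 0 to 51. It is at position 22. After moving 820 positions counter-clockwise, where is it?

34

820 − 15·52 = 40, so 820 ≡ 40 (mod 52).
(22 − 40) mod 52 = 34.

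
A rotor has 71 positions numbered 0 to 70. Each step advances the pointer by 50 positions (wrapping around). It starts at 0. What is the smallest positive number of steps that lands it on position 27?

50⁻¹ ≡ 27 (mod 71) because 50·27 = 1350 = 19·71 + 1.
Multiplying both sides by 27: x ≡ 27·27 = 729 ≡ 19 (mod 71).
Check: 50·19 = 950 = 13·71 + 27.

19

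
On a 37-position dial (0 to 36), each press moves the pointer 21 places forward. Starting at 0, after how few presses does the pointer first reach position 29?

19

The inverse of 21 mod 37 is 30 (since 21·30 = 630 ≡ 1).
So x ≡ 30·29 = 870 ≡ 19 (mod 37).
Check: 21·19 = 399 = 10·37 + 29.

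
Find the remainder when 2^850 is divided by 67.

Successive squares of 2 mod 67: 2^1≡2, 2^2≡4, 2^4≡16, 2^8≡55, 2^16≡10, 2^32≡33, 2^64≡17, 2^128≡21, 2^256≡39, 2^512≡47.
Since 850 = 2 + 16 + 64 + 256 + 512 in binary, 2^850 ≡ 4·10·17·39·47 ≡ 39 (mod 67).

39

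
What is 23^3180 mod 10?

1

Last digits of 3^n: 3, 9, 7, 1 (period 4).
3180 leaves remainder 0 on division by 4, so 23^3180 ends in 1.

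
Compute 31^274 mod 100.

Square-and-reduce mod 100: 31^1≡31, 31^2≡61, 31^4≡21, 31^8≡41, 31^16≡81, 31^32≡61, 31^64≡21, 31^128≡41, 31^256≡81.
Since 274 = 2 + 16 + 256 in binary, 31^274 ≡ 61·81·81 ≡ 21 (mod 100).

21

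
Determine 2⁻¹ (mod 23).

12

2·12 = 24 = 1·23 + 1, so 2⁻¹ ≡ 12 (mod 23).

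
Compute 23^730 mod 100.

Square-and-reduce mod 100: 23^1≡23, 23^2≡29, 23^4≡41, 23^8≡81, 23^16≡61, 23^32≡21, 23^64≡41, 23^128≡81, 23^256≡61, 23^512≡21.
730 = 2 + 8 + 16 + 64 + 128 + 512, so 23^730 ≡ 29·81·61·41·81·21 ≡ 49 (mod 100).

49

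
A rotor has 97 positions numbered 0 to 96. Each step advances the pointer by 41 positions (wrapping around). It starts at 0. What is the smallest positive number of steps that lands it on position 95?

41⁻¹ ≡ 71 (mod 97) because 41·71 = 2911 = 30·97 + 1.
So x ≡ 71·95 = 6745 ≡ 52 (mod 97).

52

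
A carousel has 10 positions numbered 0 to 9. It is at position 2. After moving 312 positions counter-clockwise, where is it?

312 − 31·10 = 2, so 312 ≡ 2 (mod 10).
(2 − 2) mod 10 = 0.

0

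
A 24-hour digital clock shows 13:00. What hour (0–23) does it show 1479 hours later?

Dividing 1479 by 24 gives quotient 61 and remainder 15.
(13 + 15) mod 24 = 4.

4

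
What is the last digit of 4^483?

4

Powers of 4 mod 10 repeat with period 2: 4, 6.
483 leaves remainder 1 on division by 2, so 4^483 ends in 4.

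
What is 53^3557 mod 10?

Powers of 3 mod 10 repeat with period 4: 3, 9, 7, 1.
3557 leaves remainder 1 on division by 4, so 53^3557 ends in 3.

3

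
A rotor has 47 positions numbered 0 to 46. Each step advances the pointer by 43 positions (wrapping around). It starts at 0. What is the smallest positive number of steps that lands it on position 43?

43⁻¹ ≡ 35 (mod 47) because 43·35 = 1505 = 32·47 + 1.
So x ≡ 35·43 = 1505 ≡ 1 (mod 47).

1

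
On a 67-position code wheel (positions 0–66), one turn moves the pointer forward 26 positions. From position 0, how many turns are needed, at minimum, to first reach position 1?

49

67 = 2·26 + 15
26 = 1·15 + 11
15 = 1·11 + 4
11 = 2·4 + 3
4 = 1·3 + 1
3 = 3·1 + 0
Back-substituting gives 26·49 ≡ 1 (mod 67).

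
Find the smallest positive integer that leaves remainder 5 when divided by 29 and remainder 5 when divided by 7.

5

x ≡ 5 (mod 7) gives x ∈ {5}.
The first of these with x mod 29 = 5 is 5.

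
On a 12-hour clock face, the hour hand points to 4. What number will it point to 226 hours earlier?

6

226 = 18·12 + 10, so 226 mod 12 = 10.
4 − 10 → 6 on a 12-hour dial.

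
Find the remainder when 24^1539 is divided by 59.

By repeated squaring mod 59: 24^1≡24, 24^2≡45, 24^4≡19, 24^8≡7, 24^16≡49, 24^32≡41, 24^64≡29, 24^128≡15, 24^256≡48, 24^512≡3, 24^1024≡9.
1539 = 1 + 2 + 512 + 1024, so 24^1539 ≡ 24·45·3·9 ≡ 14 (mod 59).

14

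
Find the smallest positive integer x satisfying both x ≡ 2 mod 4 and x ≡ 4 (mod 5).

x ≡ 2 (mod 4) gives x ∈ {2, 6, 10, 14}.
The first of these with x mod 5 = 4 is 14.

14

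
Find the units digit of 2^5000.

6

The units digit of 2^n cycles with period 4: 2, 4, 8, 6, …
5000 leaves remainder 0 on division by 4, so 2^5000 ends in 6.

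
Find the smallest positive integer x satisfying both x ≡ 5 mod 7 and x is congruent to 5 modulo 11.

5

x ≡ 5 (mod 7) gives x ∈ {5}.
The first of these with x mod 11 = 5 is 5.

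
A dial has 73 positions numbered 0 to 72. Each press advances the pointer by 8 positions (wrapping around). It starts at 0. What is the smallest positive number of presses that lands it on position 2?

55

The inverse of 8 mod 73 is 64 (since 8·64 = 512 ≡ 1).
Multiplying both sides by 64: x ≡ 64·2 = 128 ≡ 55 (mod 73).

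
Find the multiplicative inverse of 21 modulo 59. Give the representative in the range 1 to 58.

45

21·45 = 945 = 16·59 + 1, so 21⁻¹ ≡ 45 (mod 59).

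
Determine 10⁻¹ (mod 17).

17 = 1·10 + 7
10 = 1·7 + 3
7 = 2·3 + 1
3 = 3·1 + 0
Back-substituting gives 10·12 ≡ 1 (mod 17).

12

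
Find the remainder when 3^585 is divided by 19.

18

Successive squares of 3 mod 19: 3^1≡3, 3^2≡9, 3^4≡5, 3^8≡6, 3^16≡17, 3^32≡4, 3^64≡16, 3^128≡9, 3^256≡5, 3^512≡6.
Since 585 = 1 + 8 + 64 + 512 in binary, 3^585 ≡ 3·6·16·6 ≡ 18 (mod 19).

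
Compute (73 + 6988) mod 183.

107

6988 mod 183 = 34 (since 38·183 = 6954).
(73 + 34) mod 183 = 107.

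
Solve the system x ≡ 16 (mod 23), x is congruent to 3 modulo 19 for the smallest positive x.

x ≡ 3 (mod 19) gives x ∈ {3, 22, 41, 60, 79, 98, 117, 136, …}.
The first of these with x mod 23 = 16 is 269.

269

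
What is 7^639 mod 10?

3

Last digits of 7^n: 7, 9, 3, 1 (period 4).
639 leaves remainder 3 on division by 4, so 7^639 ends in 3.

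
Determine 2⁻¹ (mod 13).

7

13 = 6·2 + 1
2 = 2·1 + 0
Back-substituting gives 2·7 ≡ 1 (mod 13).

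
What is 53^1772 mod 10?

Last digits of 3^n: 3, 9, 7, 1 (period 4).
1772 mod 4 = 0, so the last digit matches 3^4 = 1.

1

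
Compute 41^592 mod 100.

By repeated squaring mod 100: 41^1≡41, 41^2≡81, 41^4≡61, 41^8≡21, 41^16≡41, 41^32≡81, 41^64≡61, 41^128≡21, 41^256≡41, 41^512≡81.
592 = 16 + 64 + 512, so 41^592 ≡ 41·61·81 ≡ 81 (mod 100).

81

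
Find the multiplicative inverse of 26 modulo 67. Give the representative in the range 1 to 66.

49

67 = 2·26 + 15
26 = 1·15 + 11
15 = 1·11 + 4
11 = 2·4 + 3
4 = 1·3 + 1
3 = 3·1 + 0
Back-substituting gives 26·49 ≡ 1 (mod 67).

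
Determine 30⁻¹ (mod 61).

59

30·59 = 1770 = 29·61 + 1, so 30⁻¹ ≡ 59 (mod 61).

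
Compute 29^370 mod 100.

By repeated squaring mod 100: 29^1≡29, 29^2≡41, 29^4≡81, 29^8≡61, 29^16≡21, 29^32≡41, 29^64≡81, 29^128≡61, 29^256≡21.
370 = 2 + 16 + 32 + 64 + 256, so 29^370 ≡ 41·21·41·81·21 ≡ 1 (mod 100).

1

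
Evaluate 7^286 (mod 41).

Square-and-reduce mod 41: 7^1≡7, 7^2≡8, 7^4≡23, 7^8≡37, 7^16≡16, 7^32≡10, 7^64≡18, 7^128≡37, 7^256≡16.
286 = 2 + 4 + 8 + 16 + 256, so 7^286 ≡ 8·23·37·16·16 ≡ 20 (mod 41).

20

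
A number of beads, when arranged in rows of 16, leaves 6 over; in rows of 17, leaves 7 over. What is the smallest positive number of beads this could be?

x ≡ 6 (mod 16) gives x ∈ {6, 22, 38, 54, 70, 86, 102, 118, …}.
The first of these with x mod 17 = 7 is 262.

262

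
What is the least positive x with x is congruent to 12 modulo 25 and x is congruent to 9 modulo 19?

x ≡ 9 (mod 19) gives x ∈ {9, 28, 47, 66, 85, 104, 123, 142, …}.
The first of these with x mod 25 = 12 is 237.

237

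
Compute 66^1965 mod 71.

Successive squares of 66 mod 71: 66^1≡66, 66^2≡25, 66^4≡57, 66^8≡54, 66^16≡5, 66^32≡25, 66^64≡57, 66^128≡54, 66^256≡5, 66^512≡25, 66^1024≡57.
1965 = 1 + 4 + 8 + 32 + 128 + 256 + 512 + 1024, so 66^1965 ≡ 66·57·54·25·54·5·25·57 ≡ 70 (mod 71).

70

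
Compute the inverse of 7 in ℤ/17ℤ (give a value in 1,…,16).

7·5 = 35 = 2·17 + 1, so 7⁻¹ ≡ 5 (mod 17).

5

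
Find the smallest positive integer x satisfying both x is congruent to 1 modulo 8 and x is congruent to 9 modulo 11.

9

Since 11·3 ≡ 1 (mod 8), take x = 9 + 11·((1−9)·3 mod 8) = 9 + 11·0 = 9.
Check: 9 mod 8 = 1, 9 mod 11 = 9.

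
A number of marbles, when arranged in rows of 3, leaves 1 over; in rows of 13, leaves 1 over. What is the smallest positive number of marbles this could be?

x ≡ 1 (mod 3) gives x ∈ {1}.
The first of these with x mod 13 = 1 is 1.

1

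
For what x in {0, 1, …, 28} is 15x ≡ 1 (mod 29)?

2

15⁻¹ ≡ 2 (mod 29) because 15·2 = 30 = 1·29 + 1.
So x ≡ 2·1 = 2 ≡ 2 (mod 29).
Check: 15·2 = 30 = 1·29 + 1.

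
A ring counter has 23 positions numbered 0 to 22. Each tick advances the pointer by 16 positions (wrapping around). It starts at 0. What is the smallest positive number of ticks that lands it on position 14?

21

The inverse of 16 mod 23 is 13 (since 16·13 = 208 ≡ 1).
Multiplying both sides by 13: x ≡ 13·14 = 182 ≡ 21 (mod 23).
Check: 16·21 = 336 = 14·23 + 14.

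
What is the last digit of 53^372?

Last digits of 3^n: 3, 9, 7, 1 (period 4).
372 mod 4 = 0, so the last digit matches 3^4 = 1.

1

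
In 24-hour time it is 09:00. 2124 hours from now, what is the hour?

21

2124 mod 24 = 12 (since 88·24 = 2112).
(9 + 12) mod 24 = 21.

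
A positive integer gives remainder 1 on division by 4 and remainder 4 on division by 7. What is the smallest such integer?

x ≡ 1 (mod 4) gives x ∈ {1, 5, 9, 13, 17, 21, 25}.
The first of these with x mod 7 = 4 is 25.

25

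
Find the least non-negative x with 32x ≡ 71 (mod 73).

41

The inverse of 32 mod 73 is 16 (since 32·16 = 512 ≡ 1).
So x ≡ 16·71 = 1136 ≡ 41 (mod 73).
Check: 32·41 = 1312 = 17·73 + 71.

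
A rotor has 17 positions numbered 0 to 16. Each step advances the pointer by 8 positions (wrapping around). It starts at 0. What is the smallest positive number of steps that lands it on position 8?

8⁻¹ ≡ 15 (mod 17) because 8·15 = 120 = 7·17 + 1.
So x ≡ 15·8 = 120 ≡ 1 (mod 17).

1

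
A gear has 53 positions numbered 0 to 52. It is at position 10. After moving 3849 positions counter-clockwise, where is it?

Dividing 3849 by 53 gives quotient 72 and remainder 33.
(10 − 33) mod 53 = 30.

30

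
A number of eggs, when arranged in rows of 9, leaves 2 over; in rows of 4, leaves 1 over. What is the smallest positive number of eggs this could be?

Since 4·7 ≡ 1 (mod 9), take x = 1 + 4·((2−1)·7 mod 9) = 1 + 4·7 = 29.
Check: 29 mod 9 = 2, 29 mod 4 = 1.

29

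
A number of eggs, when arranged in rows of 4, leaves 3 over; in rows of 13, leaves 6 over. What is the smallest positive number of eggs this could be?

x ≡ 3 (mod 4) gives x ∈ {3, 7, 11, 15, 19}.
The first of these with x mod 13 = 6 is 19.

19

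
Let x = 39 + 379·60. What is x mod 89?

84

379·60 = 22740.
22740 − 255·89 = 45, so 22740 ≡ 45 (mod 89).
(39 + 45) mod 89 = 84.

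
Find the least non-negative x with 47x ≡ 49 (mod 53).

47⁻¹ ≡ 44 (mod 53) because 47·44 = 2068 = 39·53 + 1.
Multiplying both sides by 44: x ≡ 44·49 = 2156 ≡ 36 (mod 53).

36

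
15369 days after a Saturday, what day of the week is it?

15369 − 2195·7 = 4, so 15369 ≡ 4 (mod 7).
Saturday + 4 days → Wednesday.

Wednesday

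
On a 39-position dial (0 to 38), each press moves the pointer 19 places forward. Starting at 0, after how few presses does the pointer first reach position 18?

19⁻¹ ≡ 37 (mod 39) because 19·37 = 703 = 18·39 + 1.
Multiplying both sides by 37: x ≡ 37·18 = 666 ≡ 3 (mod 39).

3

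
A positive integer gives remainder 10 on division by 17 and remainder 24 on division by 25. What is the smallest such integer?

299

Since 25·15 ≡ 1 (mod 17), take x = 24 + 25·((10−24)·15 mod 17) = 24 + 25·11 = 299.
Check: 299 mod 17 = 10, 299 mod 25 = 24.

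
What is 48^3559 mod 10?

2

Powers of 8 mod 10 repeat with period 4: 8, 4, 2, 6.
3559 mod 4 = 3, so the last digit matches 8^3 = 2.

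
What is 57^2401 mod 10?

The units digit of 57^n cycles with period 4: 7, 9, 3, 1, …
2401 leaves remainder 1 on division by 4, so 57^2401 ends in 7.

7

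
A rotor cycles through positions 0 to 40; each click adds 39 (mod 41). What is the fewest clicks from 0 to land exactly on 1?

20

41 = 1·39 + 2
39 = 19·2 + 1
2 = 2·1 + 0
Back-substituting gives 39·20 ≡ 1 (mod 41).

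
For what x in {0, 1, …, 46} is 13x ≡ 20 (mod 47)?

16

13⁻¹ ≡ 29 (mod 47) because 13·29 = 377 = 8·47 + 1.
So x ≡ 29·20 = 580 ≡ 16 (mod 47).
Check: 13·16 = 208 = 4·47 + 20.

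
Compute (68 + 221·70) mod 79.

221·70 = 15470.
15470 = 195·79 + 65, so 15470 mod 79 = 65.
(68 + 65) mod 79 = 54.

54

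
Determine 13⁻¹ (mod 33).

28

33 = 2·13 + 7
13 = 1·7 + 6
7 = 1·6 + 1
6 = 6·1 + 0
Back-substituting gives 13·28 ≡ 1 (mod 33).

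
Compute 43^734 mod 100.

49

Square-and-reduce mod 100: 43^1≡43, 43^2≡49, 43^4≡1, 43^8≡1, 43^16≡1, 43^32≡1, 43^64≡1, 43^128≡1, 43^256≡1, 43^512≡1.
Since 734 = 2 + 4 + 8 + 16 + 64 + 128 + 512 in binary, 43^734 ≡ 49·1·1·1·1·1·1 ≡ 49 (mod 100).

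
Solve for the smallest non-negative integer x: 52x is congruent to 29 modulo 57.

17

52⁻¹ ≡ 34 (mod 57) because 52·34 = 1768 = 31·57 + 1.
So x ≡ 34·29 = 986 ≡ 17 (mod 57).
Check: 52·17 = 884 = 15·57 + 29.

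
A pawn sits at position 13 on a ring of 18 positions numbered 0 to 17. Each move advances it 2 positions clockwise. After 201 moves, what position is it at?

201·2 = 402.
Dividing 402 by 18 gives quotient 22 and remainder 6.
(13 + 6) mod 18 = 1.

1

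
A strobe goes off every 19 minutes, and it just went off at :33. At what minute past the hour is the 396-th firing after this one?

57

396·19 = 7524.
7524 − 125·60 = 24, so 7524 ≡ 24 (mod 60).
(33 + 24) mod 60 = 57.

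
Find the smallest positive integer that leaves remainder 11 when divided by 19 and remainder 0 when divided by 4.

68

Since 4·5 ≡ 1 (mod 19), take x = 0 + 4·((11−0)·5 mod 19) = 0 + 4·17 = 68.
Check: 68 mod 19 = 11, 68 mod 4 = 0.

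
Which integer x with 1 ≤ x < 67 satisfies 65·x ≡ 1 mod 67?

65·33 = 2145 = 32·67 + 1, so 65⁻¹ ≡ 33 (mod 67).

33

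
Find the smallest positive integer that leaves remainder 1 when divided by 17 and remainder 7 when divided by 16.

Since 16·16 ≡ 1 (mod 17), take x = 7 + 16·((1−7)·16 mod 17) = 7 + 16·6 = 103.
Check: 103 mod 17 = 1, 103 mod 16 = 7.

103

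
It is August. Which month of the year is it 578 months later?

October

578 − 48·12 = 2, so 578 ≡ 2 (mod 12).
August + 2 months → October.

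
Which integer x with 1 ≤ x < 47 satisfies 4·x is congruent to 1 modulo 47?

47 = 11·4 + 3
4 = 1·3 + 1
3 = 3·1 + 0
Back-substituting gives 4·12 ≡ 1 (mod 47).

12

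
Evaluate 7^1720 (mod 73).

Successive squares of 7 mod 73: 7^1≡7, 7^2≡49, 7^4≡65, 7^8≡64, 7^16≡8, 7^32≡64, 7^64≡8, 7^128≡64, 7^256≡8, 7^512≡64, 7^1024≡8.
Since 1720 = 8 + 16 + 32 + 128 + 512 + 1024 in binary, 7^1720 ≡ 64·8·64·64·64·8 ≡ 8 (mod 73).

8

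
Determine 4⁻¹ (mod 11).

11 = 2·4 + 3
4 = 1·3 + 1
3 = 3·1 + 0
Back-substituting gives 4·3 ≡ 1 (mod 11).

3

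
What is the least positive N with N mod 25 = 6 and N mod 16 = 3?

x ≡ 3 (mod 16) gives x ∈ {3, 19, 35, 51, 67, 83, 99, 115, …}.
The first of these with x mod 25 = 6 is 131.

131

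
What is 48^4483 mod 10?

The units digit of 48^n cycles with period 4: 8, 4, 2, 6, …
4483 leaves remainder 3 on division by 4, so 48^4483 ends in 2.

2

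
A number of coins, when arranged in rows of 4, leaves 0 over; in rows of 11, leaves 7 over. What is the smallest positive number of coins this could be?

x ≡ 0 (mod 4) gives x ∈ {0, 4, 8, 12, 16, 20, 24, 28, …}.
The first of these with x mod 11 = 7 is 40.

40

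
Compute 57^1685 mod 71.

1

By repeated squaring mod 71: 57^1≡57, 57^2≡54, 57^4≡5, 57^8≡25, 57^16≡57, 57^32≡54, 57^64≡5, 57^128≡25, 57^256≡57, 57^512≡54, 57^1024≡5.
Since 1685 = 1 + 4 + 16 + 128 + 512 + 1024 in binary, 57^1685 ≡ 57·5·57·25·54·5 ≡ 1 (mod 71).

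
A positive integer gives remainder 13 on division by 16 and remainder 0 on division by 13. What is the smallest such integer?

Since 13·5 ≡ 1 (mod 16), take x = 0 + 13·((13−0)·5 mod 16) = 0 + 13·1 = 13.
Check: 13 mod 16 = 13, 13 mod 13 = 0.

13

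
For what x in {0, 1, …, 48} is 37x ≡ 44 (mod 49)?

The inverse of 37 mod 49 is 4 (since 37·4 = 148 ≡ 1).
So x ≡ 4·44 = 176 ≡ 29 (mod 49).
Check: 37·29 = 1073 = 21·49 + 44.

29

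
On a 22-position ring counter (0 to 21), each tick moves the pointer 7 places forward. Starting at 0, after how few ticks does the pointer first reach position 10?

14

The inverse of 7 mod 22 is 19 (since 7·19 = 133 ≡ 1).
So x ≡ 19·10 = 190 ≡ 14 (mod 22).
Check: 7·14 = 98 = 4·22 + 10.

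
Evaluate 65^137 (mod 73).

9

Successive squares of 65 mod 73: 65^1≡65, 65^2≡64, 65^4≡8, 65^8≡64, 65^16≡8, 65^32≡64, 65^64≡8, 65^128≡64.
137 = 1 + 8 + 128, so 65^137 ≡ 65·64·64 ≡ 9 (mod 73).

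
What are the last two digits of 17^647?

By repeated squaring mod 100: 17^1≡17, 17^2≡89, 17^4≡21, 17^8≡41, 17^16≡81, 17^32≡61, 17^64≡21, 17^128≡41, 17^256≡81, 17^512≡61.
Since 647 = 1 + 2 + 4 + 128 + 512 in binary, 17^647 ≡ 17·89·21·41·61 ≡ 73 (mod 100).

73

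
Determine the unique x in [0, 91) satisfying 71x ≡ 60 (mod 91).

71⁻¹ ≡ 50 (mod 91) because 71·50 = 3550 = 39·91 + 1.
So x ≡ 50·60 = 3000 ≡ 88 (mod 91).

88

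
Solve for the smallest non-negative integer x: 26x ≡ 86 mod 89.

17

26⁻¹ ≡ 24 (mod 89) because 26·24 = 624 = 7·89 + 1.
Multiplying both sides by 24: x ≡ 24·86 = 2064 ≡ 17 (mod 89).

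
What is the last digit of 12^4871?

Last digits of 2^n: 2, 4, 8, 6 (period 4).
4871 leaves remainder 3 on division by 4, so 12^4871 ends in 8.

8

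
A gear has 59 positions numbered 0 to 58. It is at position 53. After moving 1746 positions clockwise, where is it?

29

1746 mod 59 = 35 (since 29·59 = 1711).
(53 + 35) mod 59 = 29.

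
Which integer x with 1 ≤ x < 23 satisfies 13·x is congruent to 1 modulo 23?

16

23 = 1·13 + 10
13 = 1·10 + 3
10 = 3·3 + 1
3 = 3·1 + 0
Back-substituting gives 13·16 ≡ 1 (mod 23).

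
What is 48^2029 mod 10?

8

Last digits of 8^n: 8, 4, 2, 6 (period 4).
2029 leaves remainder 1 on division by 4, so 48^2029 ends in 8.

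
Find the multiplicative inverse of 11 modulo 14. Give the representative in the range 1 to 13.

9

14 = 1·11 + 3
11 = 3·3 + 2
3 = 1·2 + 1
2 = 2·1 + 0
Back-substituting gives 11·9 ≡ 1 (mod 14).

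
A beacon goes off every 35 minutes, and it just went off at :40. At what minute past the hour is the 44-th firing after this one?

20

44·35 = 1540.
Dividing 1540 by 60 gives quotient 25 and remainder 40.
(40 + 40) mod 60 = 20.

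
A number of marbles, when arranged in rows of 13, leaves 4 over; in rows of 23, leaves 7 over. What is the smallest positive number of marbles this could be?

30

Since 23·4 ≡ 1 (mod 13), take x = 7 + 23·((4−7)·4 mod 13) = 7 + 23·1 = 30.
Check: 30 mod 13 = 4, 30 mod 23 = 7.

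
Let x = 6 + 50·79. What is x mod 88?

50·79 = 3950.
Dividing 3950 by 88 gives quotient 44 and remainder 78.
(6 + 78) mod 88 = 84.

84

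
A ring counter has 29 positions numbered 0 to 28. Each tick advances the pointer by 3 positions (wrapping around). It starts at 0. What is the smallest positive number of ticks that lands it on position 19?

16

3⁻¹ ≡ 10 (mod 29) because 3·10 = 30 = 1·29 + 1.
So x ≡ 10·19 = 190 ≡ 16 (mod 29).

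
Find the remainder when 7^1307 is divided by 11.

6

Square-and-reduce mod 11: 7^1≡7, 7^2≡5, 7^4≡3, 7^8≡9, 7^16≡4, 7^32≡5, 7^64≡3, 7^128≡9, 7^256≡4, 7^512≡5, 7^1024≡3.
1307 = 1 + 2 + 8 + 16 + 256 + 1024, so 7^1307 ≡ 7·5·9·4·4·3 ≡ 6 (mod 11).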